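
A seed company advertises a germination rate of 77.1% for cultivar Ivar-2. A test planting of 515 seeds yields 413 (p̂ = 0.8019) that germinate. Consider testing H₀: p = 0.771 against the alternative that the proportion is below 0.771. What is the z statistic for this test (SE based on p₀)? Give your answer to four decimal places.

p̂ = 413/515 = 0.801942.
Standard error under H₀: √(0.771×0.229/515) = 0.018516.
z = (0.801942 − 0.771)/0.018516 = 0.030942/0.018516 = 1.6711.

z = 1.6711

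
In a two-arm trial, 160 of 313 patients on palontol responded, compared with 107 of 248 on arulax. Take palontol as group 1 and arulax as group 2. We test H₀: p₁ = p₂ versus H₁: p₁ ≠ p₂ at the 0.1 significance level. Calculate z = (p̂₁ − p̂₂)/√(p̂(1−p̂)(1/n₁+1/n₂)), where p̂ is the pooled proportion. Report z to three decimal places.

z = 1.878

p̂₁ = 160/313 = 0.51118, p̂₂ = 107/248 = 0.43145.
Pooled p̂ = (160+107)/(313+248) = 267/561 = 0.47594.
SE = √(p̂(1−p̂)(1/n₁+1/n₂)) = √(0.47594·0.52406·0.00722715) = √(0.0018026) = 0.04246.
z = (0.51118 − 0.43145)/0.04246 = 0.07973/0.04246 = 1.878.
Two-sided p-value ≈ 2·Φ(−1.878) = 0.0604; since p < α = 0.1, reject H₀.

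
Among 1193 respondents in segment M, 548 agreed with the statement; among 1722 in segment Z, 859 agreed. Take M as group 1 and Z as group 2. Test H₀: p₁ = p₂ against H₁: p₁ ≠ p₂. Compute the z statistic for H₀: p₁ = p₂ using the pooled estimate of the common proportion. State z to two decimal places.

p̂₁ = 548/1193 ≈ 0.4593, p̂₂ = 859/1722 ≈ 0.4988.
Pooled p̂ = (548+859)/(1193+1722) = 1407/2915 = 0.4827.
SE = √(0.2497 × 0.00141894) = 0.0188.
z = (0.4593 − 0.4988)/0.0188 = -0.0395/0.0188 = -2.10.
p-value = 2·P(Z > 2.098) ≈ 0.0359.

z = -2.10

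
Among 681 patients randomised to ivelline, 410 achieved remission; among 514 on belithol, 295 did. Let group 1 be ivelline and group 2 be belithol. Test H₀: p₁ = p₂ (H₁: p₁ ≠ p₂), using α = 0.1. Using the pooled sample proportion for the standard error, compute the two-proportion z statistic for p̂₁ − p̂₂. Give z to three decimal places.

z = 0.979

p̂₁ = 410/681 ≈ 0.60206, p̂₂ = 295/514 ≈ 0.57393.
Pooled p̂ = (410+295)/(681+514) = 705/1195 = 0.58996.
SE = √(0.241908 × 0.00341395) = 0.02874.
z = (0.60206 − 0.57393)/0.02874 = 0.02813/0.02874 = 0.979.
Two-sided p-value ≈ 2·Φ(−0.979) = 0.3277. With α = 0.1, fail to reject H₀.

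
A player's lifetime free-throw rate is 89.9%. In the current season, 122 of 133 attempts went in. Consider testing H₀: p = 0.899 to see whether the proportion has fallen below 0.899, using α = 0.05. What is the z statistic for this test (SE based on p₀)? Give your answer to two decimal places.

p̂ = 122/133 = 0.9173.
SE = √(p₀(1−p₀)/n) = √(0.090799/133) = 0.0261.
z = (0.9173 − 0.899)/0.0261 = 0.0183/0.0261 = 0.70.
p-value = P(Z < 0.700) ≈ 0.7581, so at α = 0.05 we fail to reject H₀.

z = 0.70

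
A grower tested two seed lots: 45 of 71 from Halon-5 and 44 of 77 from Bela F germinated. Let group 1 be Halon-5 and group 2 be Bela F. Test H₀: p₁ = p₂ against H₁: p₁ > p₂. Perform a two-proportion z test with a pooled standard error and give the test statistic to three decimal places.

z = 0.774

p̂₁ = 45/71 = 0.63380, p̂₂ = 44/77 = 0.57143.
Pooled p̂ = (45+44)/(71+77) = 89/148 = 0.60135.
SE = √(p̂(1−p̂)(1/n₁+1/n₂)) = √(0.60135·0.39865·0.0270715) = √(0.0064898) = 0.08056.
z = (0.63380 − 0.57143)/0.08056 = 0.06237/0.08056 = 0.774.
p-value = P(Z > 0.774) ≈ 0.2194.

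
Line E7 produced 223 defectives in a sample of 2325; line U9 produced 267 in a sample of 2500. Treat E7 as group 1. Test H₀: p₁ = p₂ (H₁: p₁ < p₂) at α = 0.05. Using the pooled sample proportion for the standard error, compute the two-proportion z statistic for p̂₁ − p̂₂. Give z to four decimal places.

p̂₁ = 223/2325 ≈ 0.09591398, p̂₂ = 267/2500 ≈ 0.10680000.
Pooled p̂ = (223+267)/(2325+2500) = 490/4825 = 0.10155440.
SE = √(p̂(1−p̂)(1/n₁+1/n₂)) = √(0.10155440·0.89844560·0.000830108) = √(7.57399e-05) = 0.00870287.
z = (0.09591398 − 0.10680000)/0.00870287 = -0.01088602/0.00870287 = -1.2509.
p-value = P(Z < -1.251) ≈ 0.1055, so at α = 0.05 we fail to reject H₀.

z = -1.2509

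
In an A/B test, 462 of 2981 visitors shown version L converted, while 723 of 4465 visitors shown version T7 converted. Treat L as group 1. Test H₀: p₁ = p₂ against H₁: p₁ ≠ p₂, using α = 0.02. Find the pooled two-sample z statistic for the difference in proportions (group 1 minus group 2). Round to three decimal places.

p̂₁ = 462/2981 ≈ 0.15498, p̂₂ = 723/4465 ≈ 0.16193.
Pooled p̂ = (462+723)/(2981+4465) = 1185/7446 = 0.15915.
SE = √(p̂(1−p̂)(1/n₁+1/n₂)) = √(0.15915·0.84085·0.000559422) = √(7.4861e-05) = 0.00865.
z = (0.15498 − 0.16193)/0.00865 = -0.00695/0.00865 = -0.803.
Two-sided p-value ≈ 2·Φ(−0.803) = 0.4222; since p > α = 0.02, fail to reject H₀.

z = -0.803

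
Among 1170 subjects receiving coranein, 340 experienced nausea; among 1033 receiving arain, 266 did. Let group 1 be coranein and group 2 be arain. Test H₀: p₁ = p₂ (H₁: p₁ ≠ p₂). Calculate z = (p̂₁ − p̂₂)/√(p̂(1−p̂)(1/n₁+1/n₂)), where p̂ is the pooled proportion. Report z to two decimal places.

z = 1.74

p̂₁ = 340/1170 = 0.29060, p̂₂ = 266/1033 = 0.25750.
Pooled p̂ = (340+266)/(1170+1033) = 606/2203 = 0.27508.
SE = √(p̂(1−p̂)(1/n₁+1/n₂)) = √(0.27508·0.72492·0.00182276) = √(0.000363477) = 0.01907.
z = (0.29060 − 0.25750)/0.01907 = 0.03310/0.01907 = 1.74.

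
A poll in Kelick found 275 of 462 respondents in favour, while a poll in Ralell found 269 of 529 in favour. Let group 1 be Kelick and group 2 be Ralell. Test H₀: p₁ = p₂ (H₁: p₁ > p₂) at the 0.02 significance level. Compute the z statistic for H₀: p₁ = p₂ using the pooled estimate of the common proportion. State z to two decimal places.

z = 2.74

p̂₁ = 275/462 = 0.5952, p̂₂ = 269/529 = 0.5085.
Pooled p̂ = (275+269)/(462+529) = 544/991 = 0.5489.
SE = √(p̂(1−p̂)(1/n₁+1/n₂)) = √(0.5489·0.4511·0.00405486) = √(0.001004) = 0.0317.
z = (0.5952 − 0.5085)/0.0317 = 0.0867/0.0317 = 2.74.
p-value = P(Z > 2.737) ≈ 0.0031; since p < α = 0.02, reject H₀.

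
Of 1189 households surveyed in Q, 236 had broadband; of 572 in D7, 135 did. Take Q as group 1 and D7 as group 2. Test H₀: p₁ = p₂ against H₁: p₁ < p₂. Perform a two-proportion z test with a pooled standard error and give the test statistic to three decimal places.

p̂₁ = 236/1189 ≈ 0.198486, p̂₂ = 135/572 ≈ 0.236014.
Pooled p̂ = (236+135)/(1189+572) = 371/1761 = 0.210676.
SE = √(0.166291 × 0.00258929) = 0.020750.
z = (0.198486 − 0.236014)/0.020750 = -0.037528/0.020750 = -1.809.
p-value = P(Z < -1.809) ≈ 0.0353.

z = -1.809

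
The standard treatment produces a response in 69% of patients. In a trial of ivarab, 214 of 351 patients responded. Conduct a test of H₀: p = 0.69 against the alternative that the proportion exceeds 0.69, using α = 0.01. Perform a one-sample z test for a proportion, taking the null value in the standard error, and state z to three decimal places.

z = -3.253

p̂ = 214/351 ≈ 0.60969.
Under H₀, SE = √(0.69·0.31/351) = √(0.000609402) = 0.02469.
z = (0.60969 − 0.69)/0.02469 = -0.08031/0.02469 = -3.253.
p-value = P(Z > -3.253) ≈ 0.9994, so at α = 0.01 we fail to reject H₀.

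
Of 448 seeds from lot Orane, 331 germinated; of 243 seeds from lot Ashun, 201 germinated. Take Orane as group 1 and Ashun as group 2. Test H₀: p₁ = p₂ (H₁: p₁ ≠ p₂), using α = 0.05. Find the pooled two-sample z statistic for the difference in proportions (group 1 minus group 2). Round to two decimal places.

p̂₁ = 331/448 = 0.73884, p̂₂ = 201/243 = 0.82716.
Pooled p̂ = (331+201)/(448+243) = 532/691 = 0.76990.
SE = √(0.177155 × 0.00634737) = 0.03353.
z = (0.73884 − 0.82716)/0.03353 = -0.08832/0.03353 = -2.63.
p-value = 2·P(Z > 2.634) ≈ 0.0084; since p < α = 0.05, reject H₀.

z = -2.63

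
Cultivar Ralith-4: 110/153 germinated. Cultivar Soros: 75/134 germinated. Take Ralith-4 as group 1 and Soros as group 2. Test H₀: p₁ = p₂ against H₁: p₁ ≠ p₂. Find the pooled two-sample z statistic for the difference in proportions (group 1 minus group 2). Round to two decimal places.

z = 2.81

p̂₁ = 110/153 ≈ 0.7190, p̂₂ = 75/134 ≈ 0.5597.
Pooled p̂ = (110+75)/(153+134) = 185/287 = 0.6446.
SE = √(p̂(1−p̂)(1/n₁+1/n₂)) = √(0.6446·0.3554·0.0139986) = √(0.00320696) = 0.0566.
z = (0.7190 − 0.5597)/0.0566 = 0.1593/0.0566 = 2.81.
Two-sided p-value ≈ 2·Φ(−2.812) = 0.0049.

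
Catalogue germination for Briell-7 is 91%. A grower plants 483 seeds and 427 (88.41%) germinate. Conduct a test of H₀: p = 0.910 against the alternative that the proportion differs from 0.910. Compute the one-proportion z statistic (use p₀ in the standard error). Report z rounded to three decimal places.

p̂ = 427/483 ≈ 0.88406.
SE = √(p₀(1−p₀)/n) = √(0.0819/483) = 0.01302.
z = (0.88406 − 0.91)/0.01302 = -0.02594/0.01302 = -1.992.
p-value = 2·P(Z > 1.992) ≈ 0.0463.

z = -1.992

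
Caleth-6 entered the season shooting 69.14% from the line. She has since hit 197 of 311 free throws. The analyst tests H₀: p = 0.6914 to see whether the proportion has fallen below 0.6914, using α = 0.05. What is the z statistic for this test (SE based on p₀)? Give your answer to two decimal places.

z = -2.21

p̂ = 197/311 = 0.6334.
Standard error under H₀: √(0.6914×0.3086/311) = 0.0262.
z = (0.6334 − 0.6914)/0.0262 = -0.0580/0.0262 = -2.21.
p-value = P(Z < -2.213) ≈ 0.0135, so at α = 0.05 we reject H₀.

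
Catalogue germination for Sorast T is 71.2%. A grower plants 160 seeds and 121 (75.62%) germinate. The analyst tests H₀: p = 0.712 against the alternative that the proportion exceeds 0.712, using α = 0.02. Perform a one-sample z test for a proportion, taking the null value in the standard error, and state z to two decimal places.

p̂ = 121/160 = 0.75625.
Standard error under H₀: √(0.712×0.288/160) = 0.03580.
z = (0.75625 − 0.712)/0.03580 = 0.04425/0.03580 = 1.24.
p-value = P(Z > 1.236) ≈ 0.1082; since p > α = 0.02, fail to reject H₀.

z = 1.24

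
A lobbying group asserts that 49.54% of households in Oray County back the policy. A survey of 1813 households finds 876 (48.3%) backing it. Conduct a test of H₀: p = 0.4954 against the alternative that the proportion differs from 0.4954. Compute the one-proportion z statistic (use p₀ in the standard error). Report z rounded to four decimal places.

z = -1.0409

p̂ = 876/1813 = 0.4831771.
Standard error under H₀: √(0.4954×0.5046/1813) = 0.0117423.
z = (0.4831771 − 0.4954)/0.0117423 = -0.0122229/0.0117423 = -1.0409.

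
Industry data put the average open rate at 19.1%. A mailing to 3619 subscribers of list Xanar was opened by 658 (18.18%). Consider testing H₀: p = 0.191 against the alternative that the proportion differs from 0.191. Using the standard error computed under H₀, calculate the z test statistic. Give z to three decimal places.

z = -1.405

p̂ = 658/3619 = 0.181818.
SE = √(p₀(1−p₀)/n) = √(0.15452/3619) = 0.006534.
z = (0.181818 − 0.191)/0.006534 = -0.009182/0.006534 = -1.405.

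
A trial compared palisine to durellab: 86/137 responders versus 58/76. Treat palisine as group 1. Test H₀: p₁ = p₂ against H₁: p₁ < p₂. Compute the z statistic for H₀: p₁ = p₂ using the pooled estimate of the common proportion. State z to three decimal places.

p̂₁ = 86/137 ≈ 0.62774, p̂₂ = 58/76 ≈ 0.76316.
Pooled p̂ = (86+58)/(137+76) = 144/213 = 0.67606.
SE = √(0.219004 × 0.0204572) = 0.06693.
z = (0.62774 − 0.76316)/0.06693 = -0.13542/0.06693 = -2.023.

z = -2.023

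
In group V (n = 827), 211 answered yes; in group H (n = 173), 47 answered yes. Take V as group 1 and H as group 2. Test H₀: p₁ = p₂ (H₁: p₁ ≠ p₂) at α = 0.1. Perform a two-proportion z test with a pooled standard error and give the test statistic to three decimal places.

p̂₁ = 211/827 ≈ 0.25514, p̂₂ = 47/173 ≈ 0.27168.
Pooled p̂ = (211+47)/(827+173) = 258/1000 = 0.25800.
SE = √(0.191436 × 0.00698954) = 0.03658.
z = (0.25514 − 0.27168)/0.03658 = -0.01654/0.03658 = -0.452.
Two-sided p-value ≈ 2·Φ(−0.452) = 0.6512; since p > α = 0.1, fail to reject H₀.

z = -0.452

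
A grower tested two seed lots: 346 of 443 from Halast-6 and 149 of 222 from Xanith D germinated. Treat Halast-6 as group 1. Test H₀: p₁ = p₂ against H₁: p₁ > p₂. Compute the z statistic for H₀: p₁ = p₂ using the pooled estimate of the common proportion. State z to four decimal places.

z = 3.0629

p̂₁ = 346/443 = 0.7810384, p̂₂ = 149/222 = 0.6711712.
Pooled p̂ = (346+149)/(443+222) = 495/665 = 0.7443609.
SE = √(0.190288 × 0.00676184) = 0.0358705.
z = (0.7810384 − 0.6711712)/0.0358705 = 0.1098672/0.0358705 = 3.0629.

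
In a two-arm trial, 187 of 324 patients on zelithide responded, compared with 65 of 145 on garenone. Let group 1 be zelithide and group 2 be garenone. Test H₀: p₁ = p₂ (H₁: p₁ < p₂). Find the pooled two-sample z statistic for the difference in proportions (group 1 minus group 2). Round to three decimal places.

p̂₁ = 187/324 ≈ 0.57716, p̂₂ = 65/145 ≈ 0.44828.
Pooled p̂ = (187+65)/(324+145) = 252/469 = 0.53731.
SE = √(0.248608 × 0.00998297) = 0.04982.
z = (0.57716 − 0.44828)/0.04982 = 0.12888/0.04982 = 2.587.

z = 2.587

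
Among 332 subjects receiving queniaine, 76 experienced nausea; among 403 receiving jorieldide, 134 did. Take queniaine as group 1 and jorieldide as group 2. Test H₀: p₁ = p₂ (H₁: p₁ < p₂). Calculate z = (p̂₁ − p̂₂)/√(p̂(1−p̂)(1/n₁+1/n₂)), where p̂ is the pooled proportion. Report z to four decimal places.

p̂₁ = 76/332 ≈ 0.228916, p̂₂ = 134/403 ≈ 0.332506.
Pooled p̂ = (76+134)/(332+403) = 210/735 = 0.285714.
SE = √(p̂(1−p̂)(1/n₁+1/n₂)) = √(0.285714·0.714286·0.00549344) = √(0.00112111) = 0.033483.
z = (0.228916 − 0.332506)/0.033483 = -0.103590/0.033483 = -3.0938.
p-value = P(Z < -3.094) ≈ 0.0010.

z = -3.0938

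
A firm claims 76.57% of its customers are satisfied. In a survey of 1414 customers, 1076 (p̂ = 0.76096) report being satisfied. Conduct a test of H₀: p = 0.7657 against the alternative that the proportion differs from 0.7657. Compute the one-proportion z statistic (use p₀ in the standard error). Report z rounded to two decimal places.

p̂ = 1076/1414 ≈ 0.7610.
Standard error under H₀: √(0.7657×0.2343/1414) = 0.0113.
z = (0.7610 − 0.7657)/0.0113 = -0.0047/0.0113 = -0.42.
Two-sided p-value ≈ 2·Φ(−0.421) = 0.6740.

z = -0.42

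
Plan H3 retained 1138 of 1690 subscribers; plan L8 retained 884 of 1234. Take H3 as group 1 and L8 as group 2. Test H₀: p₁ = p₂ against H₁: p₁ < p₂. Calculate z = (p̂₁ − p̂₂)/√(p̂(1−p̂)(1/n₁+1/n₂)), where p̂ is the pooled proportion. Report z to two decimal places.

p̂₁ = 1138/1690 ≈ 0.6734, p̂₂ = 884/1234 ≈ 0.7164.
Pooled p̂ = (1138+884)/(1690+1234) = 2022/2924 = 0.6915.
SE = √(p̂(1−p̂)(1/n₁+1/n₂)) = √(0.6915·0.3085·0.00140209) = √(0.000299095) = 0.0173.
z = (0.6734 − 0.7164)/0.0173 = -0.0430/0.0173 = -2.49.
p-value = P(Z < -2.486) ≈ 0.0065.

z = -2.49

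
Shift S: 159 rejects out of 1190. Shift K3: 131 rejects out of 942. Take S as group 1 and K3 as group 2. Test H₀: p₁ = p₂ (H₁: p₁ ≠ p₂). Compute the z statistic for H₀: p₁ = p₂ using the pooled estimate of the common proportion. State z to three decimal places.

z = -0.365

p̂₁ = 159/1190 ≈ 0.13361, p̂₂ = 131/942 ≈ 0.13907.
Pooled p̂ = (159+131)/(1190+942) = 290/2132 = 0.13602.
SE = √(0.11752 × 0.00190191) = 0.01495.
z = (0.13361 − 0.13907)/0.01495 = -0.00546/0.01495 = -0.365.
p-value = 2·P(Z > 0.365) ≈ 0.7153.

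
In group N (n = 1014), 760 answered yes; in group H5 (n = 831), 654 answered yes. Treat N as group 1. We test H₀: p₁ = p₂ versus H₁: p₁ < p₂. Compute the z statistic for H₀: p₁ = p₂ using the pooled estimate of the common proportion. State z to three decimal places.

p̂₁ = 760/1014 = 0.749507, p̂₂ = 654/831 = 0.787004.
Pooled p̂ = (760+654)/(1014+831) = 1414/1845 = 0.766396.
SE = √(p̂(1−p̂)(1/n₁+1/n₂)) = √(0.766396·0.233604·0.00218956) = √(0.000392005) = 0.019799.
z = (0.749507 − 0.787004)/0.019799 = -0.037497/0.019799 = -1.894.

z = -1.894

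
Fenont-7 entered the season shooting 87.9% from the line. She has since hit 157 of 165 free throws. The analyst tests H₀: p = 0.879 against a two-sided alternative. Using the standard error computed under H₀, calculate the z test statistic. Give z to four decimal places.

z = 2.8562

p̂ = 157/165 = 0.951515.
SE = √(p₀(1−p₀)/n) = √(0.10636/165) = 0.025389.
z = (0.951515 − 0.879)/0.025389 = 0.072515/0.025389 = 2.8562.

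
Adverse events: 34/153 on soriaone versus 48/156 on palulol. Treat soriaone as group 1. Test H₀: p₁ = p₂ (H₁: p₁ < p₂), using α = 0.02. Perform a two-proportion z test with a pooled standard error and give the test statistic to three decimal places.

p̂₁ = 34/153 ≈ 0.22222, p̂₂ = 48/156 ≈ 0.30769.
Pooled p̂ = (34+48)/(153+156) = 82/309 = 0.26537.
SE = √(p̂(1−p̂)(1/n₁+1/n₂)) = √(0.26537·0.73463·0.0129462) = √(0.00252386) = 0.05024.
z = (0.22222 − 0.30769)/0.05024 = -0.08547/0.05024 = -1.701.
p-value = P(Z < -1.701) ≈ 0.0444; since p > α = 0.02, fail to reject H₀.

z = -1.701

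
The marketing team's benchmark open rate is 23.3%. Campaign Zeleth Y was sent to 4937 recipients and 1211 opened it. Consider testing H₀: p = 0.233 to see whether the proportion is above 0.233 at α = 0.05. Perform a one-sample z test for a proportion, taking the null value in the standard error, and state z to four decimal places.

p̂ = 1211/4937 ≈ 0.2452907.
SE = √(p₀(1−p₀)/n) = √(0.17871/4937) = 0.0060165.
z = (0.2452907 − 0.233)/0.0060165 = 0.0122907/0.0060165 = 2.0428.
p-value = P(Z > 2.043) ≈ 0.0205, so at α = 0.05 we reject H₀.

z = 2.0428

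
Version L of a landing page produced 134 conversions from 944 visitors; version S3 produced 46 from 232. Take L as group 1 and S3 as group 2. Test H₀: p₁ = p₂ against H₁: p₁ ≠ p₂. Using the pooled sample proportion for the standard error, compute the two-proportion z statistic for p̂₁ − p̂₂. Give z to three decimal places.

p̂₁ = 134/944 = 0.14195, p̂₂ = 46/232 = 0.19828.
Pooled p̂ = (134+46)/(944+232) = 180/1176 = 0.15306.
SE = √(p̂(1−p̂)(1/n₁+1/n₂)) = √(0.15306·0.84694·0.00536967) = √(0.000696089) = 0.02638.
z = (0.14195 − 0.19828)/0.02638 = -0.05633/0.02638 = -2.135.
p-value = 2·P(Z > 2.135) ≈ 0.0328.

z = -2.135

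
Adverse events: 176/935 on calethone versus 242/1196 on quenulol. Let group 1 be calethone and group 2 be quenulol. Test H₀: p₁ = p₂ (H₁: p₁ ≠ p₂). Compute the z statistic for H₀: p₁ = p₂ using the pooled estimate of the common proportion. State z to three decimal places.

p̂₁ = 176/935 = 0.18824, p̂₂ = 242/1196 = 0.20234.
Pooled p̂ = (176+242)/(935+1196) = 418/2131 = 0.19615.
SE = √(0.157676 × 0.00190564) = 0.01733.
z = (0.18824 − 0.20234)/0.01733 = -0.01410/0.01733 = -0.814.
Two-sided p-value ≈ 2·Φ(−0.814) = 0.4158.

z = -0.814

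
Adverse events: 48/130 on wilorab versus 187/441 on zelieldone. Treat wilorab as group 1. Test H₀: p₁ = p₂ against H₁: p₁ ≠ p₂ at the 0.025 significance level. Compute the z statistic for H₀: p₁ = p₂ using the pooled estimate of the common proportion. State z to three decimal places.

z = -1.116

p̂₁ = 48/130 = 0.36923, p̂₂ = 187/441 = 0.42404.
Pooled p̂ = (48+187)/(130+441) = 235/571 = 0.41156.
SE = √(p̂(1−p̂)(1/n₁+1/n₂)) = √(0.41156·0.58844·0.00995988) = √(0.00241207) = 0.04911.
z = (0.36923 − 0.42404)/0.04911 = -0.05481/0.04911 = -1.116.
p-value = 2·P(Z > 1.116) ≈ 0.2645, so at α = 0.025 we fail to reject H₀.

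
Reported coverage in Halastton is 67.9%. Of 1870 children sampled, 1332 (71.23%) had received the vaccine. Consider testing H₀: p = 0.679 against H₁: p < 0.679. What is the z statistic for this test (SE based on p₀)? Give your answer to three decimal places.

z = 3.084

p̂ = 1332/1870 ≈ 0.712299.
SE = √(p₀(1−p₀)/n) = √(0.21796/1870) = 0.010796.
z = (0.712299 − 0.679)/0.010796 = 0.033299/0.010796 = 3.084.
p-value = P(Z < 3.084) ≈ 0.9990.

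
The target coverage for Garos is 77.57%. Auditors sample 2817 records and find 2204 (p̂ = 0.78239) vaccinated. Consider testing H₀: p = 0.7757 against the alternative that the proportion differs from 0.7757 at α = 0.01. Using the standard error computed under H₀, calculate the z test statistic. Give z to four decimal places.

p̂ = 2204/2817 = 0.782393.
SE = √(p₀(1−p₀)/n) = √(0.17399/2817) = 0.007859.
z = (0.782393 − 0.7757)/0.007859 = 0.006693/0.007859 = 0.8516.
Two-sided p-value ≈ 2·Φ(−0.852) = 0.3944. With α = 0.01, fail to reject H₀.

z = 0.8516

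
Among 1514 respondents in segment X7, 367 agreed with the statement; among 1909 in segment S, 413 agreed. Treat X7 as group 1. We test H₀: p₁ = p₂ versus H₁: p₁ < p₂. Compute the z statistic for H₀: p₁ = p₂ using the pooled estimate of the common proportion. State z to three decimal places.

p̂₁ = 367/1514 = 0.24240, p̂₂ = 413/1909 = 0.21634.
Pooled p̂ = (367+413)/(1514+1909) = 780/3423 = 0.22787.
SE = √(p̂(1−p̂)(1/n₁+1/n₂)) = √(0.22787·0.77213·0.00118434) = √(0.000208379) = 0.01444.
z = (0.24240 − 0.21634)/0.01444 = 0.02606/0.01444 = 1.805.
p-value = P(Z < 1.805) ≈ 0.9645.

z = 1.805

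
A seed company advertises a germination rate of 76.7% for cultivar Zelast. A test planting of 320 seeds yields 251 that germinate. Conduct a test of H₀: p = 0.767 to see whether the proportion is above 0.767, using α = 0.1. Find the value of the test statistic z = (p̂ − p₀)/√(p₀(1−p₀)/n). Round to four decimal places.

p̂ = 251/320 = 0.784375.
Under H₀, SE = √(0.767·0.233/320) = √(0.000558472) = 0.023632.
z = (0.784375 − 0.767)/0.023632 = 0.017375/0.023632 = 0.7352.
p-value = P(Z > 0.735) ≈ 0.2311; since p > α = 0.1, fail to reject H₀.

z = 0.7352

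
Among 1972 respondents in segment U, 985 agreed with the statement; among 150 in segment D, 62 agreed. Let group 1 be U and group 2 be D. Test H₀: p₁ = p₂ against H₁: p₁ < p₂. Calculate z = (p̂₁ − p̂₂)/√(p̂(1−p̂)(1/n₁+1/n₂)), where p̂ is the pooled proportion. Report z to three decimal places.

z = 2.035

p̂₁ = 985/1972 = 0.499493, p̂₂ = 62/150 = 0.413333.
Pooled p̂ = (985+62)/(1972+150) = 1047/2122 = 0.493402.
SE = √(p̂(1−p̂)(1/n₁+1/n₂)) = √(0.493402·0.506598·0.00717377) = √(0.00179313) = 0.042345.
z = (0.499493 − 0.413333)/0.042345 = 0.086160/0.042345 = 2.035.
p-value = P(Z < 2.035) ≈ 0.9791.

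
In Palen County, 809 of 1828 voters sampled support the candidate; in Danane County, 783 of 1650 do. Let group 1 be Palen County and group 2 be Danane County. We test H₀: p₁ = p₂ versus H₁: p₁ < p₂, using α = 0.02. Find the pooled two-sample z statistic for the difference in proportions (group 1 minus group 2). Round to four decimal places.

p̂₁ = 809/1828 ≈ 0.442560, p̂₂ = 783/1650 ≈ 0.474545.
Pooled p̂ = (809+783)/(1828+1650) = 1592/3478 = 0.457734.
SE = √(0.248214 × 0.00115311) = 0.016918.
z = (0.442560 − 0.474545)/0.016918 = -0.031985/0.016918 = -1.8906.
p-value = P(Z < -1.891) ≈ 0.0293. With α = 0.02, fail to reject H₀.

z = -1.8906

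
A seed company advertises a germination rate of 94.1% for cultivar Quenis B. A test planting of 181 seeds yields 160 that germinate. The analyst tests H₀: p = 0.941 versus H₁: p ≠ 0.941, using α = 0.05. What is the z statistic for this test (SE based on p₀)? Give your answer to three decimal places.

p̂ = 160/181 ≈ 0.88398.
SE = √(p₀(1−p₀)/n) = √(0.055519/181) = 0.01751.
z = (0.88398 − 0.941)/0.01751 = -0.05702/0.01751 = -3.256.
p-value = 2·P(Z > 3.256) ≈ 0.0011. With α = 0.05, reject H₀.

z = -3.256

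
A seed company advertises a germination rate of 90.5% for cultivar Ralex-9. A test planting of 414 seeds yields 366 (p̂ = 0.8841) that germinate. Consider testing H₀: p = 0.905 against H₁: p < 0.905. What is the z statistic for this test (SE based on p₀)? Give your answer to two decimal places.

z = -1.45

p̂ = 366/414 ≈ 0.8841.
Standard error under H₀: √(0.905×0.095/414) = 0.0144.
z = (0.8841 − 0.905)/0.0144 = -0.0209/0.0144 = -1.45.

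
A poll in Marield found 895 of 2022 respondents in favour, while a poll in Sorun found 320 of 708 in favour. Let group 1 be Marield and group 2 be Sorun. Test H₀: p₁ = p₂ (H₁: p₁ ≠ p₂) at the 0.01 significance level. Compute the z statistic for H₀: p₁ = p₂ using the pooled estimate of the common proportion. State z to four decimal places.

z = -0.4307

p̂₁ = 895/2022 = 0.442631, p̂₂ = 320/708 = 0.451977.
Pooled p̂ = (895+320)/(2022+708) = 1215/2730 = 0.445055.
SE = √(p̂(1−p̂)(1/n₁+1/n₂)) = √(0.445055·0.554945·0.00190699) = √(0.00047099) = 0.021702.
z = (0.442631 − 0.451977)/0.021702 = -0.009346/0.021702 = -0.4307.
Two-sided p-value ≈ 2·Φ(−0.431) = 0.6667; since p > α = 0.01, fail to reject H₀.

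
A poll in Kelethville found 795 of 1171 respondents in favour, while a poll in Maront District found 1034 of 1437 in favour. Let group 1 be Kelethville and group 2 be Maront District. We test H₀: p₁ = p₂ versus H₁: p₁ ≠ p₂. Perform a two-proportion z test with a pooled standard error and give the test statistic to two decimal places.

p̂₁ = 795/1171 = 0.6789, p̂₂ = 1034/1437 = 0.7196.
Pooled p̂ = (795+1034)/(1171+1437) = 1829/2608 = 0.7013.
SE = √(0.209477 × 0.00154987) = 0.0180.
z = (0.6789 − 0.7196)/0.0180 = -0.0407/0.0180 = -2.26.
p-value = 2·P(Z > 2.256) ≈ 0.0241.

z = -2.26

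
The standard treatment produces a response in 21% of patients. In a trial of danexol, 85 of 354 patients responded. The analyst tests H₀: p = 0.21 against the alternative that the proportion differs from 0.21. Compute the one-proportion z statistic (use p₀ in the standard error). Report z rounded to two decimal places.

p̂ = 85/354 = 0.2401.
Under H₀, SE = √(0.21·0.79/354) = √(0.000468644) = 0.0216.
z = (0.2401 − 0.21)/0.0216 = 0.0301/0.0216 = 1.39.

z = 1.39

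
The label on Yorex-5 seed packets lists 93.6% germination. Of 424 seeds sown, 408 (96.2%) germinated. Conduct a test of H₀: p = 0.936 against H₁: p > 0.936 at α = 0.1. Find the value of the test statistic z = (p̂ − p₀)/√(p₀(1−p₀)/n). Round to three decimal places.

z = 2.210

p̂ = 408/424 ≈ 0.962264.
Under H₀, SE = √(0.936·0.064/424) = √(0.000141283) = 0.011886.
z = (0.962264 − 0.936)/0.011886 = 0.026264/0.011886 = 2.210.
p-value = P(Z > 2.210) ≈ 0.0136, so at α = 0.1 we reject H₀.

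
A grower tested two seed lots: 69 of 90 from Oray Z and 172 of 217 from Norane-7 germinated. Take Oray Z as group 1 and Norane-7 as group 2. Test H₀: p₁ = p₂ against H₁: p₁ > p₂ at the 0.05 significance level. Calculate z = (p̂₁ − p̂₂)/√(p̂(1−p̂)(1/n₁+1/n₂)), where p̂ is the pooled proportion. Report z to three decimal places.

p̂₁ = 69/90 ≈ 0.76667, p̂₂ = 172/217 ≈ 0.79263.
Pooled p̂ = (69+172)/(90+217) = 241/307 = 0.78502.
SE = √(p̂(1−p̂)(1/n₁+1/n₂)) = √(0.78502·0.21498·0.0157194) = √(0.0026529) = 0.05151.
z = (0.76667 − 0.79263)/0.05151 = -0.02596/0.05151 = -0.504.
p-value = P(Z > -0.504) ≈ 0.6929, so at α = 0.05 we fail to reject H₀.

z = -0.504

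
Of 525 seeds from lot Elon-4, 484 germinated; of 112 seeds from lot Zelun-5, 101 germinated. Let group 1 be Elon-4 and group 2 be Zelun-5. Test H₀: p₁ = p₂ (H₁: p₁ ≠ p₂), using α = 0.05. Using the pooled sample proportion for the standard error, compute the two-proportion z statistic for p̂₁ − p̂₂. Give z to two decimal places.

p̂₁ = 484/525 ≈ 0.9219, p̂₂ = 101/112 ≈ 0.9018.
Pooled p̂ = (484+101)/(525+112) = 585/637 = 0.9184.
SE = √(0.0749688 × 0.0108333) = 0.0285.
z = (0.9219 − 0.9018)/0.0285 = 0.0201/0.0285 = 0.71.
p-value = 2·P(Z > 0.706) ≈ 0.4802; since p > α = 0.05, fail to reject H₀.

z = 0.71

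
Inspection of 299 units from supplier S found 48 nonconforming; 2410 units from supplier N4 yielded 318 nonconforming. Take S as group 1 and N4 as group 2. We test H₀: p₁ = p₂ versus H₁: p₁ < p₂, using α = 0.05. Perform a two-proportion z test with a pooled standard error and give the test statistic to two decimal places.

p̂₁ = 48/299 = 0.1605, p̂₂ = 318/2410 = 0.1320.
Pooled p̂ = (48+318)/(299+2410) = 366/2709 = 0.1351.
SE = √(p̂(1−p̂)(1/n₁+1/n₂)) = √(0.1351·0.8649·0.00375942) = √(0.000439295) = 0.0210.
z = (0.1605 − 0.1320)/0.0210 = 0.0285/0.0210 = 1.36.
p-value = P(Z < 1.364) ≈ 0.9137, so at α = 0.05 we fail to reject H₀.

z = 1.36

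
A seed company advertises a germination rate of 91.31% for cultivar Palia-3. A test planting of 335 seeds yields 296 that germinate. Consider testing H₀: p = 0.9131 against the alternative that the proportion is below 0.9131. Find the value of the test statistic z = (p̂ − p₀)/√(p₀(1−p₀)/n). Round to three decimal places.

z = -1.918

p̂ = 296/335 = 0.88358.
SE = √(p₀(1−p₀)/n) = √(0.079348/335) = 0.01539.
z = (0.88358 − 0.9131)/0.01539 = -0.02952/0.01539 = -1.918.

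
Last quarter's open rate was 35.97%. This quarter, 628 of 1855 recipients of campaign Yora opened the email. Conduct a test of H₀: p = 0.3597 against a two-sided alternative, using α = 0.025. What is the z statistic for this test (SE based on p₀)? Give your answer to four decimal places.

p̂ = 628/1855 = 0.338544.
Under H₀, SE = √(0.3597·0.6403/1855) = √(0.00012416) = 0.011143.
z = (0.338544 − 0.3597)/0.011143 = -0.021156/0.011143 = -1.8986.
Two-sided p-value ≈ 2·Φ(−1.899) = 0.0576; since p > α = 0.025, fail to reject H₀.

z = -1.8986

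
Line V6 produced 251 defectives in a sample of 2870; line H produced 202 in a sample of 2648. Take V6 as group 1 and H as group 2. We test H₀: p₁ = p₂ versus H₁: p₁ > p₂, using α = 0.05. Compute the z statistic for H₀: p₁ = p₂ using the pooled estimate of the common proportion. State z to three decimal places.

p̂₁ = 251/2870 = 0.087456, p̂₂ = 202/2648 = 0.076284.
Pooled p̂ = (251+202)/(2870+2648) = 453/5518 = 0.082095.
SE = √(p̂(1−p̂)(1/n₁+1/n₂)) = √(0.082095·0.917905·0.000726076) = √(5.47137e-05) = 0.007397.
z = (0.087456 − 0.076284)/0.007397 = 0.011172/0.007397 = 1.510.
p-value = P(Z > 1.510) ≈ 0.0655; since p > α = 0.05, fail to reject H₀.

z = 1.510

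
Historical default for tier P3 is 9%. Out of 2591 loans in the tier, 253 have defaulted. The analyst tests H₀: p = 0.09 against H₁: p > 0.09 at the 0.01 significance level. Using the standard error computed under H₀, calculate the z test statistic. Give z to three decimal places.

p̂ = 253/2591 = 0.097646.
Standard error under H₀: √(0.09×0.91/2591) = 0.005622.
z = (0.097646 − 0.09)/0.005622 = 0.007646/0.005622 = 1.360.
p-value = P(Z > 1.360) ≈ 0.0869. With α = 0.01, fail to reject H₀.

z = 1.360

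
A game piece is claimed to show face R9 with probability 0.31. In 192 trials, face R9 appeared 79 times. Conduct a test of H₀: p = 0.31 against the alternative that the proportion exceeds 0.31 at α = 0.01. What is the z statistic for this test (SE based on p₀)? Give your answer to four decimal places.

p̂ = 79/192 ≈ 0.411458.
SE = √(p₀(1−p₀)/n) = √(0.2139/192) = 0.033378.
z = (0.411458 − 0.31)/0.033378 = 0.101458/0.033378 = 3.0397.
p-value = P(Z > 3.040) ≈ 0.0012, so at α = 0.01 we reject H₀.

z = 3.0397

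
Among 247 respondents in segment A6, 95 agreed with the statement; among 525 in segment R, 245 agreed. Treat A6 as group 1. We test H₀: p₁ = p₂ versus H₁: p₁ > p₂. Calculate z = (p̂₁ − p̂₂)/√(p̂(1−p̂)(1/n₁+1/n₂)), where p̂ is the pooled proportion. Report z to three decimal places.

z = -2.142

p̂₁ = 95/247 = 0.38462, p̂₂ = 245/525 = 0.46667.
Pooled p̂ = (95+245)/(247+525) = 340/772 = 0.44041.
SE = √(0.24645 × 0.00595334) = 0.03830.
z = (0.38462 − 0.46667)/0.03830 = -0.08205/0.03830 = -2.142.
p-value = P(Z > -2.142) ≈ 0.9839.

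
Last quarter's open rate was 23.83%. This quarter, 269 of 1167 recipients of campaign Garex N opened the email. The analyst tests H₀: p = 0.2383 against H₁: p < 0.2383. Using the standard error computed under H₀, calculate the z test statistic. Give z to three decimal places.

z = -0.625

p̂ = 269/1167 ≈ 0.23051.
SE = √(p₀(1−p₀)/n) = √(0.18151/1167) = 0.01247.
z = (0.23051 − 0.2383)/0.01247 = -0.00779/0.01247 = -0.625.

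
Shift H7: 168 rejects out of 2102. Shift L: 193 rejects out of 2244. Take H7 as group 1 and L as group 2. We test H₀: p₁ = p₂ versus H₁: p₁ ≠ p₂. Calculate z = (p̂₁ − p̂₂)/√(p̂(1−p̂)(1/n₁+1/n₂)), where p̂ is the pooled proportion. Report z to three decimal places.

z = -0.726

p̂₁ = 168/2102 ≈ 0.079924, p̂₂ = 193/2244 ≈ 0.086007.
Pooled p̂ = (168+193)/(2102+2244) = 361/4346 = 0.083065.
SE = √(0.0761651 × 0.00092137) = 0.008377.
z = (0.079924 − 0.086007)/0.008377 = -0.006083/0.008377 = -0.726.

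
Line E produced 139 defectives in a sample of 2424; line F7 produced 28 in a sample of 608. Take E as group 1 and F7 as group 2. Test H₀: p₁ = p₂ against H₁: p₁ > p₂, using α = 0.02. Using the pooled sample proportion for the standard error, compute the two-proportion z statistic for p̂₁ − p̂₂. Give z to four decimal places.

z = 1.0911

p̂₁ = 139/2424 = 0.0573432, p̂₂ = 28/608 = 0.0460526.
Pooled p̂ = (139+28)/(2424+608) = 167/3032 = 0.0550792.
SE = √(0.0520454 × 0.00205728) = 0.0103476.
z = (0.0573432 − 0.0460526)/0.0103476 = 0.0112906/0.0103476 = 1.0911.
p-value = P(Z > 1.091) ≈ 0.1376. With α = 0.02, fail to reject H₀.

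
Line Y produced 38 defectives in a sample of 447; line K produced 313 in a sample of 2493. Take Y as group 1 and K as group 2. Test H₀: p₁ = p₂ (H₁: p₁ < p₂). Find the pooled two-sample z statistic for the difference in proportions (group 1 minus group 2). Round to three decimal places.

z = -2.434

p̂₁ = 38/447 = 0.085011, p̂₂ = 313/2493 = 0.125552.
Pooled p̂ = (38+313)/(447+2493) = 351/2940 = 0.119388.
SE = √(p̂(1−p̂)(1/n₁+1/n₂)) = √(0.119388·0.880612·0.00263826) = √(0.000277372) = 0.016654.
z = (0.085011 − 0.125552)/0.016654 = -0.040541/0.016654 = -2.434.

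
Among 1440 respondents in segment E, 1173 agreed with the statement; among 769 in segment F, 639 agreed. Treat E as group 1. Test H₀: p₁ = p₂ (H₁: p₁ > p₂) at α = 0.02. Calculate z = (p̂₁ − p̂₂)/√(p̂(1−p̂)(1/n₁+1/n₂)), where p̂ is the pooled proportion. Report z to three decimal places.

z = -0.954

p̂₁ = 1173/1440 = 0.814583, p̂₂ = 639/769 = 0.830949.
Pooled p̂ = (1173+639)/(1440+769) = 1812/2209 = 0.820281.
SE = √(0.14742 × 0.00199483) = 0.017149.
z = (0.814583 − 0.830949)/0.017149 = -0.016366/0.017149 = -0.954.
p-value = P(Z > -0.954) ≈ 0.8300, so at α = 0.02 we fail to reject H₀.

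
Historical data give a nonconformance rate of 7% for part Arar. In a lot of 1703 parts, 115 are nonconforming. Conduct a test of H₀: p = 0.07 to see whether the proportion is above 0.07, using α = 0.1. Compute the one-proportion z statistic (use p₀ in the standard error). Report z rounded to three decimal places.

z = -0.400

p̂ = 115/1703 ≈ 0.06753.
SE = √(p₀(1−p₀)/n) = √(0.0651/1703) = 0.00618.
z = (0.06753 − 0.07)/0.00618 = -0.00247/0.00618 = -0.400.
p-value = P(Z > -0.400) ≈ 0.6554. With α = 0.1, fail to reject H₀.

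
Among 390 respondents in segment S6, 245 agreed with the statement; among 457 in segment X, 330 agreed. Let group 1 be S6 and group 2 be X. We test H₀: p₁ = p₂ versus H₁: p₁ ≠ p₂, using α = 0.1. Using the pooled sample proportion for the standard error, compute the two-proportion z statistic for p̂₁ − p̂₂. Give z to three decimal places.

p̂₁ = 245/390 ≈ 0.62821, p̂₂ = 330/457 ≈ 0.72210.
Pooled p̂ = (245+330)/(390+457) = 575/847 = 0.67887.
SE = √(0.218007 × 0.00475229) = 0.03219.
z = (0.62821 − 0.72210)/0.03219 = -0.09389/0.03219 = -2.917.
Two-sided p-value ≈ 2·Φ(−2.917) = 0.0035. With α = 0.1, reject H₀.

z = -2.917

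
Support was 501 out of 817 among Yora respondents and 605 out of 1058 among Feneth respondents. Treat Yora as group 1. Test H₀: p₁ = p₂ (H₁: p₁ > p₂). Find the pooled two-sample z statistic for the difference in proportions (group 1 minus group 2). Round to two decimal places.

p̂₁ = 501/817 ≈ 0.6132, p̂₂ = 605/1058 ≈ 0.5718.
Pooled p̂ = (501+605)/(817+1058) = 1106/1875 = 0.5899.
SE = √(p̂(1−p̂)(1/n₁+1/n₂)) = √(0.5899·0.4101·0.00216917) = √(0.000524774) = 0.0229.
z = (0.6132 − 0.5718)/0.0229 = 0.0414/0.0229 = 1.81.
p-value = P(Z > 1.807) ≈ 0.0354.

z = 1.81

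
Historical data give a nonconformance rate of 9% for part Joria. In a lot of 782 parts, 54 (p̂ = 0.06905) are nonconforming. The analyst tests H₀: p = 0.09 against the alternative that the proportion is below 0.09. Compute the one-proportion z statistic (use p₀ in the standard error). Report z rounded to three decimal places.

z = -2.047

p̂ = 54/782 ≈ 0.069054.
Under H₀, SE = √(0.09·0.91/782) = √(0.000104731) = 0.010234.
z = (0.069054 − 0.09)/0.010234 = -0.020946/0.010234 = -2.047.
p-value = P(Z < -2.047) ≈ 0.0203.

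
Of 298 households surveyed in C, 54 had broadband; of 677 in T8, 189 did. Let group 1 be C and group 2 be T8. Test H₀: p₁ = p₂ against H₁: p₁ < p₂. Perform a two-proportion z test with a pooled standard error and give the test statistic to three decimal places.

p̂₁ = 54/298 = 0.18121, p̂₂ = 189/677 = 0.27917.
Pooled p̂ = (54+189)/(298+677) = 243/975 = 0.24923.
SE = √(0.187115 × 0.00483281) = 0.03007.
z = (0.18121 − 0.27917)/0.03007 = -0.09796/0.03007 = -3.258.
p-value = P(Z < -3.258) ≈ 0.0006.

z = -3.258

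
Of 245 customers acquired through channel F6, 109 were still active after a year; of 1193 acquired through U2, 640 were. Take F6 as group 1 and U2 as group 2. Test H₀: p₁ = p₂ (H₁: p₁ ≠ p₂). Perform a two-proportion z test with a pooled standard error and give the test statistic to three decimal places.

z = -2.613

p̂₁ = 109/245 ≈ 0.44490, p̂₂ = 640/1193 ≈ 0.53646.
Pooled p̂ = (109+640)/(245+1193) = 749/1438 = 0.52086.
SE = √(0.249565 × 0.00491986) = 0.03504.
z = (0.44490 − 0.53646)/0.03504 = -0.09156/0.03504 = -2.613.
p-value = 2·P(Z > 2.613) ≈ 0.0090.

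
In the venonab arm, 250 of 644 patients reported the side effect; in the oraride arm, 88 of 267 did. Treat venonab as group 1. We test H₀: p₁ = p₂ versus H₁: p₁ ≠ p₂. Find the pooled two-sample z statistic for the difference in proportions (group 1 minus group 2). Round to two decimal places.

z = 1.67

p̂₁ = 250/644 ≈ 0.38820, p̂₂ = 88/267 ≈ 0.32959.
Pooled p̂ = (250+88)/(644+267) = 338/911 = 0.37102.
SE = √(p̂(1−p̂)(1/n₁+1/n₂)) = √(0.37102·0.62898·0.00529811) = √(0.00123639) = 0.03516.
z = (0.38820 − 0.32959)/0.03516 = 0.05861/0.03516 = 1.67.
Two-sided p-value ≈ 2·Φ(−1.667) = 0.0955.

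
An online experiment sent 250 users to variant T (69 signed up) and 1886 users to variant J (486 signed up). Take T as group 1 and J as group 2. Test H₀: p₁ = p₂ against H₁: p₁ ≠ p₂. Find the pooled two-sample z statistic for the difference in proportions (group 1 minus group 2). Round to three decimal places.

p̂₁ = 69/250 = 0.27600, p̂₂ = 486/1886 = 0.25769.
Pooled p̂ = (69+486)/(250+1886) = 555/2136 = 0.25983.
SE = √(p̂(1−p̂)(1/n₁+1/n₂)) = √(0.25983·0.74017·0.00453022) = √(0.000871248) = 0.02952.
z = (0.27600 − 0.25769)/0.02952 = 0.01831/0.02952 = 0.620.

z = 0.620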